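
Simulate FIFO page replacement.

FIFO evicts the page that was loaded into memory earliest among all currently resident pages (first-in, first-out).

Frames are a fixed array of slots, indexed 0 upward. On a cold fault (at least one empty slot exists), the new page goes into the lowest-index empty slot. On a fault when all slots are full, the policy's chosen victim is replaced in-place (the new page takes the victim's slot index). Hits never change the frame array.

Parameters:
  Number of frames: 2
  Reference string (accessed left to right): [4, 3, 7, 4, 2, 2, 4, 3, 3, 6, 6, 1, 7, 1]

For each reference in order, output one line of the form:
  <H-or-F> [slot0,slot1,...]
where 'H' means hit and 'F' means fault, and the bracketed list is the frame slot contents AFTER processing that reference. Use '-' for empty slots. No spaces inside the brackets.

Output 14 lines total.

F [4,-]
F [4,3]
F [7,3]
F [7,4]
F [2,4]
H [2,4]
H [2,4]
F [2,3]
H [2,3]
F [6,3]
H [6,3]
F [6,1]
F [7,1]
H [7,1]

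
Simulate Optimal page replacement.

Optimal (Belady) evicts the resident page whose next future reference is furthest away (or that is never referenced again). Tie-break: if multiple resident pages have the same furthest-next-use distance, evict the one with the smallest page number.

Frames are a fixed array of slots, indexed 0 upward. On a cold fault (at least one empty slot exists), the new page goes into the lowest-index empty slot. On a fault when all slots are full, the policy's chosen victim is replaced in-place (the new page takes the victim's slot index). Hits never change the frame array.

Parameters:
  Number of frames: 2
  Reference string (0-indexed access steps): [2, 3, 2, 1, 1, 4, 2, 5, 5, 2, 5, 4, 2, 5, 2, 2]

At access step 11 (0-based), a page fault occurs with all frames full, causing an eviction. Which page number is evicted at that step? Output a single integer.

Answer: 5

Derivation:
Step 0: ref 2 -> FAULT, frames=[2,-]
Step 1: ref 3 -> FAULT, frames=[2,3]
Step 2: ref 2 -> HIT, frames=[2,3]
Step 3: ref 1 -> FAULT, evict 3, frames=[2,1]
Step 4: ref 1 -> HIT, frames=[2,1]
Step 5: ref 4 -> FAULT, evict 1, frames=[2,4]
Step 6: ref 2 -> HIT, frames=[2,4]
Step 7: ref 5 -> FAULT, evict 4, frames=[2,5]
Step 8: ref 5 -> HIT, frames=[2,5]
Step 9: ref 2 -> HIT, frames=[2,5]
Step 10: ref 5 -> HIT, frames=[2,5]
Step 11: ref 4 -> FAULT, evict 5, frames=[2,4]
At step 11: evicted page 5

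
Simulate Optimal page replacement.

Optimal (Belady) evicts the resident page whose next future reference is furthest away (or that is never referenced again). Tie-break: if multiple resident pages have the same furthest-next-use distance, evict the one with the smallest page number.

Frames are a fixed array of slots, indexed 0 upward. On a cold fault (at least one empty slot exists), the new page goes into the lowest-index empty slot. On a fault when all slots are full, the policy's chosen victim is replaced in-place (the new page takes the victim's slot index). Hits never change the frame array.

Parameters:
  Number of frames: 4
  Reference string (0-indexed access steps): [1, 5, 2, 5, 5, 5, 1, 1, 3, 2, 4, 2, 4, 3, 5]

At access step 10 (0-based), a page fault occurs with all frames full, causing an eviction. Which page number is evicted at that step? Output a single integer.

Answer: 1

Derivation:
Step 0: ref 1 -> FAULT, frames=[1,-,-,-]
Step 1: ref 5 -> FAULT, frames=[1,5,-,-]
Step 2: ref 2 -> FAULT, frames=[1,5,2,-]
Step 3: ref 5 -> HIT, frames=[1,5,2,-]
Step 4: ref 5 -> HIT, frames=[1,5,2,-]
Step 5: ref 5 -> HIT, frames=[1,5,2,-]
Step 6: ref 1 -> HIT, frames=[1,5,2,-]
Step 7: ref 1 -> HIT, frames=[1,5,2,-]
Step 8: ref 3 -> FAULT, frames=[1,5,2,3]
Step 9: ref 2 -> HIT, frames=[1,5,2,3]
Step 10: ref 4 -> FAULT, evict 1, frames=[4,5,2,3]
At step 10: evicted page 1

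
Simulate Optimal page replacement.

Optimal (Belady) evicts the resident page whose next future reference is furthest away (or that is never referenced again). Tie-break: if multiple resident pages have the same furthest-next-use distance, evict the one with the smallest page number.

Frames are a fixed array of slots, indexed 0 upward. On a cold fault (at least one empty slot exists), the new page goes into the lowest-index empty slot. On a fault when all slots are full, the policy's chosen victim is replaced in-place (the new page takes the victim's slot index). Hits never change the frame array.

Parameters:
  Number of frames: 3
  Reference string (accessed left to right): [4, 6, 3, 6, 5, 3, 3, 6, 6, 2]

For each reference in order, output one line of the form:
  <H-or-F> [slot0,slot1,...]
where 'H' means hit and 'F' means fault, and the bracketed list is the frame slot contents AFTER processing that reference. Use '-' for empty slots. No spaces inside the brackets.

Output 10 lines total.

F [4,-,-]
F [4,6,-]
F [4,6,3]
H [4,6,3]
F [5,6,3]
H [5,6,3]
H [5,6,3]
H [5,6,3]
H [5,6,3]
F [5,6,2]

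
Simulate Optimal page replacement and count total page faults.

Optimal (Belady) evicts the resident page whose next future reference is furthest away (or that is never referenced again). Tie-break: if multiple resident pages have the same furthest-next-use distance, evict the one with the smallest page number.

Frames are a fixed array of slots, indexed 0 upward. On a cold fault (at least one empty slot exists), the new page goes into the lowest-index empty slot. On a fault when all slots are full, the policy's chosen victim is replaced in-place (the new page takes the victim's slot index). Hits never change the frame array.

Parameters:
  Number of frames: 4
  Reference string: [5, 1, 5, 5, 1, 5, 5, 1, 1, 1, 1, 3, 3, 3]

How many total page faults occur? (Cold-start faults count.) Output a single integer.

Answer: 3

Derivation:
Step 0: ref 5 → FAULT, frames=[5,-,-,-]
Step 1: ref 1 → FAULT, frames=[5,1,-,-]
Step 2: ref 5 → HIT, frames=[5,1,-,-]
Step 3: ref 5 → HIT, frames=[5,1,-,-]
Step 4: ref 1 → HIT, frames=[5,1,-,-]
Step 5: ref 5 → HIT, frames=[5,1,-,-]
Step 6: ref 5 → HIT, frames=[5,1,-,-]
Step 7: ref 1 → HIT, frames=[5,1,-,-]
Step 8: ref 1 → HIT, frames=[5,1,-,-]
Step 9: ref 1 → HIT, frames=[5,1,-,-]
Step 10: ref 1 → HIT, frames=[5,1,-,-]
Step 11: ref 3 → FAULT, frames=[5,1,3,-]
Step 12: ref 3 → HIT, frames=[5,1,3,-]
Step 13: ref 3 → HIT, frames=[5,1,3,-]
Total faults: 3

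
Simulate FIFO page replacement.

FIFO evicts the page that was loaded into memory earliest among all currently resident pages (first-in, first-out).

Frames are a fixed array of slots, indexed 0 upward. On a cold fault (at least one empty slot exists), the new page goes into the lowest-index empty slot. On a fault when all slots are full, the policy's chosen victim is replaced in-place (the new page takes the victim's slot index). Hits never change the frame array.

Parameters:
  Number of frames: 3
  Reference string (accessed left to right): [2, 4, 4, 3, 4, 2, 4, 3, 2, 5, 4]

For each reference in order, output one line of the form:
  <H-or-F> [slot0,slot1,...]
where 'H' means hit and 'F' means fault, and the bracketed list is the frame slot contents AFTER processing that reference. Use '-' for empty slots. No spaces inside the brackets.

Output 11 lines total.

F [2,-,-]
F [2,4,-]
H [2,4,-]
F [2,4,3]
H [2,4,3]
H [2,4,3]
H [2,4,3]
H [2,4,3]
H [2,4,3]
F [5,4,3]
H [5,4,3]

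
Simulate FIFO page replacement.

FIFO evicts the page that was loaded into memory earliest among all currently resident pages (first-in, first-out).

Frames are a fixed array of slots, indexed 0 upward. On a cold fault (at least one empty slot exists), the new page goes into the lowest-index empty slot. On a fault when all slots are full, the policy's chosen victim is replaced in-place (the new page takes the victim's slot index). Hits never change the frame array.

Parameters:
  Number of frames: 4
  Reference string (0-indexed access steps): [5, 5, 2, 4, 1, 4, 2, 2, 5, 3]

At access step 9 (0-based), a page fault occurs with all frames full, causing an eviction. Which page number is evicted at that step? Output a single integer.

Answer: 5

Derivation:
Step 0: ref 5 -> FAULT, frames=[5,-,-,-]
Step 1: ref 5 -> HIT, frames=[5,-,-,-]
Step 2: ref 2 -> FAULT, frames=[5,2,-,-]
Step 3: ref 4 -> FAULT, frames=[5,2,4,-]
Step 4: ref 1 -> FAULT, frames=[5,2,4,1]
Step 5: ref 4 -> HIT, frames=[5,2,4,1]
Step 6: ref 2 -> HIT, frames=[5,2,4,1]
Step 7: ref 2 -> HIT, frames=[5,2,4,1]
Step 8: ref 5 -> HIT, frames=[5,2,4,1]
Step 9: ref 3 -> FAULT, evict 5, frames=[3,2,4,1]
At step 9: evicted page 5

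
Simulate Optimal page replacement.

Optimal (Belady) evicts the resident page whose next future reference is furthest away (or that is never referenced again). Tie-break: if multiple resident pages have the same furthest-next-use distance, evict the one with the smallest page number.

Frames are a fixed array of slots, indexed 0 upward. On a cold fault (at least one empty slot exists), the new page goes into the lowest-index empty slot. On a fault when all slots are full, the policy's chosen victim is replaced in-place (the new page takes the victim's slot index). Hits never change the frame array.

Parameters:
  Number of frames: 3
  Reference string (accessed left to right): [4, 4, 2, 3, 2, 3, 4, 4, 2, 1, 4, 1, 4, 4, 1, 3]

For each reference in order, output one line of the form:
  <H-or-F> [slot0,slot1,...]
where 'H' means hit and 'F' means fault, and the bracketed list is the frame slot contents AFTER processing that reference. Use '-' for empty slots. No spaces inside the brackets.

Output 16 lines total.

F [4,-,-]
H [4,-,-]
F [4,2,-]
F [4,2,3]
H [4,2,3]
H [4,2,3]
H [4,2,3]
H [4,2,3]
H [4,2,3]
F [4,1,3]
H [4,1,3]
H [4,1,3]
H [4,1,3]
H [4,1,3]
H [4,1,3]
H [4,1,3]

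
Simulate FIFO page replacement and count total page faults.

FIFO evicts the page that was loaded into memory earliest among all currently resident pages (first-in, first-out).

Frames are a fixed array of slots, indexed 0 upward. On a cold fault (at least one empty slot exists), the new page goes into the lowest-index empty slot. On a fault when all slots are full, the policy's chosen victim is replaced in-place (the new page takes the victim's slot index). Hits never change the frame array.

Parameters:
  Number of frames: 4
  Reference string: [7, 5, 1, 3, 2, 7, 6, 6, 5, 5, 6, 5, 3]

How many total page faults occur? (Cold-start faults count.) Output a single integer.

Step 0: ref 7 → FAULT, frames=[7,-,-,-]
Step 1: ref 5 → FAULT, frames=[7,5,-,-]
Step 2: ref 1 → FAULT, frames=[7,5,1,-]
Step 3: ref 3 → FAULT, frames=[7,5,1,3]
Step 4: ref 2 → FAULT (evict 7), frames=[2,5,1,3]
Step 5: ref 7 → FAULT (evict 5), frames=[2,7,1,3]
Step 6: ref 6 → FAULT (evict 1), frames=[2,7,6,3]
Step 7: ref 6 → HIT, frames=[2,7,6,3]
Step 8: ref 5 → FAULT (evict 3), frames=[2,7,6,5]
Step 9: ref 5 → HIT, frames=[2,7,6,5]
Step 10: ref 6 → HIT, frames=[2,7,6,5]
Step 11: ref 5 → HIT, frames=[2,7,6,5]
Step 12: ref 3 → FAULT (evict 2), frames=[3,7,6,5]
Total faults: 9

Answer: 9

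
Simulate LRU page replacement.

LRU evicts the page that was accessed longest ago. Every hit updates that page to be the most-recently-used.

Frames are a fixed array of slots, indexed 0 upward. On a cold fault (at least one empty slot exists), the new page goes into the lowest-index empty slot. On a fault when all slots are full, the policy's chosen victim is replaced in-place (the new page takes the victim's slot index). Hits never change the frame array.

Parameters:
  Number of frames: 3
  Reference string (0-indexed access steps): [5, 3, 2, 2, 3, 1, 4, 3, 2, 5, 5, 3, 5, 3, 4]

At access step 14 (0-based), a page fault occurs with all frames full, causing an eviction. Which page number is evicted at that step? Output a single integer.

Step 0: ref 5 -> FAULT, frames=[5,-,-]
Step 1: ref 3 -> FAULT, frames=[5,3,-]
Step 2: ref 2 -> FAULT, frames=[5,3,2]
Step 3: ref 2 -> HIT, frames=[5,3,2]
Step 4: ref 3 -> HIT, frames=[5,3,2]
Step 5: ref 1 -> FAULT, evict 5, frames=[1,3,2]
Step 6: ref 4 -> FAULT, evict 2, frames=[1,3,4]
Step 7: ref 3 -> HIT, frames=[1,3,4]
Step 8: ref 2 -> FAULT, evict 1, frames=[2,3,4]
Step 9: ref 5 -> FAULT, evict 4, frames=[2,3,5]
Step 10: ref 5 -> HIT, frames=[2,3,5]
Step 11: ref 3 -> HIT, frames=[2,3,5]
Step 12: ref 5 -> HIT, frames=[2,3,5]
Step 13: ref 3 -> HIT, frames=[2,3,5]
Step 14: ref 4 -> FAULT, evict 2, frames=[4,3,5]
At step 14: evicted page 2

Answer: 2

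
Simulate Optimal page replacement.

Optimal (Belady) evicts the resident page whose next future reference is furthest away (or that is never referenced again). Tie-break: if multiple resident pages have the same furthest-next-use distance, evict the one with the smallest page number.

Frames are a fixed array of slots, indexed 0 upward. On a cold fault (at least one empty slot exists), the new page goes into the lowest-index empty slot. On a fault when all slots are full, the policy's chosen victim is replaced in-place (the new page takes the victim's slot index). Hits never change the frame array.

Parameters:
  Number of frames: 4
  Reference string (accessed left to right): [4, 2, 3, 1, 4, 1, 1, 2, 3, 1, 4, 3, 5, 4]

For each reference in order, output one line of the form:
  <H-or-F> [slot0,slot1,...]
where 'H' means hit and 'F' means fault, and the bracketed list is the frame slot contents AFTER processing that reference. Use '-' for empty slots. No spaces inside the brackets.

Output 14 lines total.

F [4,-,-,-]
F [4,2,-,-]
F [4,2,3,-]
F [4,2,3,1]
H [4,2,3,1]
H [4,2,3,1]
H [4,2,3,1]
H [4,2,3,1]
H [4,2,3,1]
H [4,2,3,1]
H [4,2,3,1]
H [4,2,3,1]
F [4,2,3,5]
H [4,2,3,5]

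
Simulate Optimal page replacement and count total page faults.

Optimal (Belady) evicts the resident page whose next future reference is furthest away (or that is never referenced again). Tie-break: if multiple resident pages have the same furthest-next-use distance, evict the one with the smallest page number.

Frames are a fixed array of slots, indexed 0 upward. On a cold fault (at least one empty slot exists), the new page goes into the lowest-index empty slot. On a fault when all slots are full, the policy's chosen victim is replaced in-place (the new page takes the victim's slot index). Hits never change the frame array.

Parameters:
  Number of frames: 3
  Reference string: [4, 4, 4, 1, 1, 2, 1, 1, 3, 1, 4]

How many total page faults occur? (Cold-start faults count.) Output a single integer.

Answer: 4

Derivation:
Step 0: ref 4 → FAULT, frames=[4,-,-]
Step 1: ref 4 → HIT, frames=[4,-,-]
Step 2: ref 4 → HIT, frames=[4,-,-]
Step 3: ref 1 → FAULT, frames=[4,1,-]
Step 4: ref 1 → HIT, frames=[4,1,-]
Step 5: ref 2 → FAULT, frames=[4,1,2]
Step 6: ref 1 → HIT, frames=[4,1,2]
Step 7: ref 1 → HIT, frames=[4,1,2]
Step 8: ref 3 → FAULT (evict 2), frames=[4,1,3]
Step 9: ref 1 → HIT, frames=[4,1,3]
Step 10: ref 4 → HIT, frames=[4,1,3]
Total faults: 4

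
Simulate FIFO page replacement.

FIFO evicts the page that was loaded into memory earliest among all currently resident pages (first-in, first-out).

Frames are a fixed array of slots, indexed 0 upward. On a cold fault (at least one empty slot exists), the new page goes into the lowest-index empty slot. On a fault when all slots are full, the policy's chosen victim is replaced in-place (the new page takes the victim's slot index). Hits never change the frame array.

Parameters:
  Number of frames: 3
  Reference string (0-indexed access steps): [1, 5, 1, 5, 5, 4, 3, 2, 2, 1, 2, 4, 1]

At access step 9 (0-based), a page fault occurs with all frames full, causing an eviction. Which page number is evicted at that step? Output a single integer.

Answer: 4

Derivation:
Step 0: ref 1 -> FAULT, frames=[1,-,-]
Step 1: ref 5 -> FAULT, frames=[1,5,-]
Step 2: ref 1 -> HIT, frames=[1,5,-]
Step 3: ref 5 -> HIT, frames=[1,5,-]
Step 4: ref 5 -> HIT, frames=[1,5,-]
Step 5: ref 4 -> FAULT, frames=[1,5,4]
Step 6: ref 3 -> FAULT, evict 1, frames=[3,5,4]
Step 7: ref 2 -> FAULT, evict 5, frames=[3,2,4]
Step 8: ref 2 -> HIT, frames=[3,2,4]
Step 9: ref 1 -> FAULT, evict 4, frames=[3,2,1]
At step 9: evicted page 4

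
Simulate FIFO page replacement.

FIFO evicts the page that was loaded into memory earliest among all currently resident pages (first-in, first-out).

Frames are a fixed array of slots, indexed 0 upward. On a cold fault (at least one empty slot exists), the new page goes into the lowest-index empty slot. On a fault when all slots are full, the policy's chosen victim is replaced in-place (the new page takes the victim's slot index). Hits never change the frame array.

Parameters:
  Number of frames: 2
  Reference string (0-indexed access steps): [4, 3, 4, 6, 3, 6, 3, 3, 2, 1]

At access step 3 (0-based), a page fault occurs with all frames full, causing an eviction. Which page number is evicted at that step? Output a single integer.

Step 0: ref 4 -> FAULT, frames=[4,-]
Step 1: ref 3 -> FAULT, frames=[4,3]
Step 2: ref 4 -> HIT, frames=[4,3]
Step 3: ref 6 -> FAULT, evict 4, frames=[6,3]
At step 3: evicted page 4

Answer: 4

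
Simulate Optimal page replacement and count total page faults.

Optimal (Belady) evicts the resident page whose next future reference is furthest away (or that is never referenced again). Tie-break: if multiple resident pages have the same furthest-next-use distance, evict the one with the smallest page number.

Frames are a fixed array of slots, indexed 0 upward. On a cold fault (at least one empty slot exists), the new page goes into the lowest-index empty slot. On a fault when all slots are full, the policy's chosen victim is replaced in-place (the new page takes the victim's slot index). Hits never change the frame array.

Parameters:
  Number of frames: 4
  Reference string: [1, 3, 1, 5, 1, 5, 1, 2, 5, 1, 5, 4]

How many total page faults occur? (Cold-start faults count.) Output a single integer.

Answer: 5

Derivation:
Step 0: ref 1 → FAULT, frames=[1,-,-,-]
Step 1: ref 3 → FAULT, frames=[1,3,-,-]
Step 2: ref 1 → HIT, frames=[1,3,-,-]
Step 3: ref 5 → FAULT, frames=[1,3,5,-]
Step 4: ref 1 → HIT, frames=[1,3,5,-]
Step 5: ref 5 → HIT, frames=[1,3,5,-]
Step 6: ref 1 → HIT, frames=[1,3,5,-]
Step 7: ref 2 → FAULT, frames=[1,3,5,2]
Step 8: ref 5 → HIT, frames=[1,3,5,2]
Step 9: ref 1 → HIT, frames=[1,3,5,2]
Step 10: ref 5 → HIT, frames=[1,3,5,2]
Step 11: ref 4 → FAULT (evict 1), frames=[4,3,5,2]
Total faults: 5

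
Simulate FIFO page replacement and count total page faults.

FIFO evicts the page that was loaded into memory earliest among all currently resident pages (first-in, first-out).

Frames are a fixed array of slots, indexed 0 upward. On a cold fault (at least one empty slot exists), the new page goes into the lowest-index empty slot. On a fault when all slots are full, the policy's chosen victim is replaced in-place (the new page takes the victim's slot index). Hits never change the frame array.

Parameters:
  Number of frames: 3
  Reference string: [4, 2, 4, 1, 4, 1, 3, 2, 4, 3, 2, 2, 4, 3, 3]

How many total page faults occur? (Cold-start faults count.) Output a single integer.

Step 0: ref 4 → FAULT, frames=[4,-,-]
Step 1: ref 2 → FAULT, frames=[4,2,-]
Step 2: ref 4 → HIT, frames=[4,2,-]
Step 3: ref 1 → FAULT, frames=[4,2,1]
Step 4: ref 4 → HIT, frames=[4,2,1]
Step 5: ref 1 → HIT, frames=[4,2,1]
Step 6: ref 3 → FAULT (evict 4), frames=[3,2,1]
Step 7: ref 2 → HIT, frames=[3,2,1]
Step 8: ref 4 → FAULT (evict 2), frames=[3,4,1]
Step 9: ref 3 → HIT, frames=[3,4,1]
Step 10: ref 2 → FAULT (evict 1), frames=[3,4,2]
Step 11: ref 2 → HIT, frames=[3,4,2]
Step 12: ref 4 → HIT, frames=[3,4,2]
Step 13: ref 3 → HIT, frames=[3,4,2]
Step 14: ref 3 → HIT, frames=[3,4,2]
Total faults: 6

Answer: 6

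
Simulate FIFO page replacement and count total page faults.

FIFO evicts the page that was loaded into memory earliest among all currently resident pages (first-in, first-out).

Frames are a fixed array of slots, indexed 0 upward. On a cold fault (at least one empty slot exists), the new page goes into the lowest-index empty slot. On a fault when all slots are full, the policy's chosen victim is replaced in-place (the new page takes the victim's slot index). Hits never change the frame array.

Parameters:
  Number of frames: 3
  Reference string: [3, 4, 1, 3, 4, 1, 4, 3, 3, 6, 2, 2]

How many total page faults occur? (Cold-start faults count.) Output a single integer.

Answer: 5

Derivation:
Step 0: ref 3 → FAULT, frames=[3,-,-]
Step 1: ref 4 → FAULT, frames=[3,4,-]
Step 2: ref 1 → FAULT, frames=[3,4,1]
Step 3: ref 3 → HIT, frames=[3,4,1]
Step 4: ref 4 → HIT, frames=[3,4,1]
Step 5: ref 1 → HIT, frames=[3,4,1]
Step 6: ref 4 → HIT, frames=[3,4,1]
Step 7: ref 3 → HIT, frames=[3,4,1]
Step 8: ref 3 → HIT, frames=[3,4,1]
Step 9: ref 6 → FAULT (evict 3), frames=[6,4,1]
Step 10: ref 2 → FAULT (evict 4), frames=[6,2,1]
Step 11: ref 2 → HIT, frames=[6,2,1]
Total faults: 5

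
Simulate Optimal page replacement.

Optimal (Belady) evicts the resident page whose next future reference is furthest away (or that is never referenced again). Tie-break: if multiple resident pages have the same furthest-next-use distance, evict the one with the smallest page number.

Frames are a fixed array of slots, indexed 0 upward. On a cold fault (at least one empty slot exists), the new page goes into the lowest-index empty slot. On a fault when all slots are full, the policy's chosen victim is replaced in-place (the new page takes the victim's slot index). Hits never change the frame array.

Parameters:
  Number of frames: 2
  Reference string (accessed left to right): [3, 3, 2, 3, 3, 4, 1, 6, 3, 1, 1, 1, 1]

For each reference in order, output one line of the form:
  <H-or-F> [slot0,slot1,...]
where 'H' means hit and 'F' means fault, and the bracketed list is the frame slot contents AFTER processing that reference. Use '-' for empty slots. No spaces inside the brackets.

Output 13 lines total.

F [3,-]
H [3,-]
F [3,2]
H [3,2]
H [3,2]
F [3,4]
F [3,1]
F [3,6]
H [3,6]
F [1,6]
H [1,6]
H [1,6]
H [1,6]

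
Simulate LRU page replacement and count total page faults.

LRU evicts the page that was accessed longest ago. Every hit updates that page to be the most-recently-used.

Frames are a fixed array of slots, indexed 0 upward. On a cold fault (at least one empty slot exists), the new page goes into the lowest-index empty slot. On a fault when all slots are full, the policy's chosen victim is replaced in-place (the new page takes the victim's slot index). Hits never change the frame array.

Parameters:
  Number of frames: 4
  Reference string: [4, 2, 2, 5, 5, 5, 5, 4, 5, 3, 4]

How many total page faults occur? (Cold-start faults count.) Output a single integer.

Step 0: ref 4 → FAULT, frames=[4,-,-,-]
Step 1: ref 2 → FAULT, frames=[4,2,-,-]
Step 2: ref 2 → HIT, frames=[4,2,-,-]
Step 3: ref 5 → FAULT, frames=[4,2,5,-]
Step 4: ref 5 → HIT, frames=[4,2,5,-]
Step 5: ref 5 → HIT, frames=[4,2,5,-]
Step 6: ref 5 → HIT, frames=[4,2,5,-]
Step 7: ref 4 → HIT, frames=[4,2,5,-]
Step 8: ref 5 → HIT, frames=[4,2,5,-]
Step 9: ref 3 → FAULT, frames=[4,2,5,3]
Step 10: ref 4 → HIT, frames=[4,2,5,3]
Total faults: 4

Answer: 4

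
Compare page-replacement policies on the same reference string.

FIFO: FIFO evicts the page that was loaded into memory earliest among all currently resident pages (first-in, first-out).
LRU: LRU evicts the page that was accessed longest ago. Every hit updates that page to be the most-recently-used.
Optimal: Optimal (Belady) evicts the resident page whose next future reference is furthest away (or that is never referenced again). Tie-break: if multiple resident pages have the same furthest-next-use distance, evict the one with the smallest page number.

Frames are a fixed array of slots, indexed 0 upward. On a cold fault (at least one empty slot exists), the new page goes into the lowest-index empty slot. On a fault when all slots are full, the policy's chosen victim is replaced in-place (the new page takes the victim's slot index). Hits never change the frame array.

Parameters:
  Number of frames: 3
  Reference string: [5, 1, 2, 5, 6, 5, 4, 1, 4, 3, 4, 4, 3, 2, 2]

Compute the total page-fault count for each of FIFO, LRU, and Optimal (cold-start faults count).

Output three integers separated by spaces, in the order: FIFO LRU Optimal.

Answer: 9 8 7

Derivation:
--- FIFO ---
  step 0: ref 5 -> FAULT, frames=[5,-,-] (faults so far: 1)
  step 1: ref 1 -> FAULT, frames=[5,1,-] (faults so far: 2)
  step 2: ref 2 -> FAULT, frames=[5,1,2] (faults so far: 3)
  step 3: ref 5 -> HIT, frames=[5,1,2] (faults so far: 3)
  step 4: ref 6 -> FAULT, evict 5, frames=[6,1,2] (faults so far: 4)
  step 5: ref 5 -> FAULT, evict 1, frames=[6,5,2] (faults so far: 5)
  step 6: ref 4 -> FAULT, evict 2, frames=[6,5,4] (faults so far: 6)
  step 7: ref 1 -> FAULT, evict 6, frames=[1,5,4] (faults so far: 7)
  step 8: ref 4 -> HIT, frames=[1,5,4] (faults so far: 7)
  step 9: ref 3 -> FAULT, evict 5, frames=[1,3,4] (faults so far: 8)
  step 10: ref 4 -> HIT, frames=[1,3,4] (faults so far: 8)
  step 11: ref 4 -> HIT, frames=[1,3,4] (faults so far: 8)
  step 12: ref 3 -> HIT, frames=[1,3,4] (faults so far: 8)
  step 13: ref 2 -> FAULT, evict 4, frames=[1,3,2] (faults so far: 9)
  step 14: ref 2 -> HIT, frames=[1,3,2] (faults so far: 9)
  FIFO total faults: 9
--- LRU ---
  step 0: ref 5 -> FAULT, frames=[5,-,-] (faults so far: 1)
  step 1: ref 1 -> FAULT, frames=[5,1,-] (faults so far: 2)
  step 2: ref 2 -> FAULT, frames=[5,1,2] (faults so far: 3)
  step 3: ref 5 -> HIT, frames=[5,1,2] (faults so far: 3)
  step 4: ref 6 -> FAULT, evict 1, frames=[5,6,2] (faults so far: 4)
  step 5: ref 5 -> HIT, frames=[5,6,2] (faults so far: 4)
  step 6: ref 4 -> FAULT, evict 2, frames=[5,6,4] (faults so far: 5)
  step 7: ref 1 -> FAULT, evict 6, frames=[5,1,4] (faults so far: 6)
  step 8: ref 4 -> HIT, frames=[5,1,4] (faults so far: 6)
  step 9: ref 3 -> FAULT, evict 5, frames=[3,1,4] (faults so far: 7)
  step 10: ref 4 -> HIT, frames=[3,1,4] (faults so far: 7)
  step 11: ref 4 -> HIT, frames=[3,1,4] (faults so far: 7)
  step 12: ref 3 -> HIT, frames=[3,1,4] (faults so far: 7)
  step 13: ref 2 -> FAULT, evict 1, frames=[3,2,4] (faults so far: 8)
  step 14: ref 2 -> HIT, frames=[3,2,4] (faults so far: 8)
  LRU total faults: 8
--- Optimal ---
  step 0: ref 5 -> FAULT, frames=[5,-,-] (faults so far: 1)
  step 1: ref 1 -> FAULT, frames=[5,1,-] (faults so far: 2)
  step 2: ref 2 -> FAULT, frames=[5,1,2] (faults so far: 3)
  step 3: ref 5 -> HIT, frames=[5,1,2] (faults so far: 3)
  step 4: ref 6 -> FAULT, evict 2, frames=[5,1,6] (faults so far: 4)
  step 5: ref 5 -> HIT, frames=[5,1,6] (faults so far: 4)
  step 6: ref 4 -> FAULT, evict 5, frames=[4,1,6] (faults so far: 5)
  step 7: ref 1 -> HIT, frames=[4,1,6] (faults so far: 5)
  step 8: ref 4 -> HIT, frames=[4,1,6] (faults so far: 5)
  step 9: ref 3 -> FAULT, evict 1, frames=[4,3,6] (faults so far: 6)
  step 10: ref 4 -> HIT, frames=[4,3,6] (faults so far: 6)
  step 11: ref 4 -> HIT, frames=[4,3,6] (faults so far: 6)
  step 12: ref 3 -> HIT, frames=[4,3,6] (faults so far: 6)
  step 13: ref 2 -> FAULT, evict 3, frames=[4,2,6] (faults so far: 7)
  step 14: ref 2 -> HIT, frames=[4,2,6] (faults so far: 7)
  Optimal total faults: 7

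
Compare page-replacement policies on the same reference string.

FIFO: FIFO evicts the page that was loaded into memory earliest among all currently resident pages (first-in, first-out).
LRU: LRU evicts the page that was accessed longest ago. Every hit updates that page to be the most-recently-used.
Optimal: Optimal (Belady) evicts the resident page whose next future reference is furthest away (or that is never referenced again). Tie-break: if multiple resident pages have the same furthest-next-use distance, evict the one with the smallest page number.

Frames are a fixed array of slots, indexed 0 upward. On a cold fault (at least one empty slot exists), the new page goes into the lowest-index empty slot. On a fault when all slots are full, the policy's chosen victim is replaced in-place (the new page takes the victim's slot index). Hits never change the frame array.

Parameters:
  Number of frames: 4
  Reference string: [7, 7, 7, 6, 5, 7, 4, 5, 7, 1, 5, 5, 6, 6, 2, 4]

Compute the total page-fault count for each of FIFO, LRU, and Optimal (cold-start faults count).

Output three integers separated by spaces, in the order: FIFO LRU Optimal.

--- FIFO ---
  step 0: ref 7 -> FAULT, frames=[7,-,-,-] (faults so far: 1)
  step 1: ref 7 -> HIT, frames=[7,-,-,-] (faults so far: 1)
  step 2: ref 7 -> HIT, frames=[7,-,-,-] (faults so far: 1)
  step 3: ref 6 -> FAULT, frames=[7,6,-,-] (faults so far: 2)
  step 4: ref 5 -> FAULT, frames=[7,6,5,-] (faults so far: 3)
  step 5: ref 7 -> HIT, frames=[7,6,5,-] (faults so far: 3)
  step 6: ref 4 -> FAULT, frames=[7,6,5,4] (faults so far: 4)
  step 7: ref 5 -> HIT, frames=[7,6,5,4] (faults so far: 4)
  step 8: ref 7 -> HIT, frames=[7,6,5,4] (faults so far: 4)
  step 9: ref 1 -> FAULT, evict 7, frames=[1,6,5,4] (faults so far: 5)
  step 10: ref 5 -> HIT, frames=[1,6,5,4] (faults so far: 5)
  step 11: ref 5 -> HIT, frames=[1,6,5,4] (faults so far: 5)
  step 12: ref 6 -> HIT, frames=[1,6,5,4] (faults so far: 5)
  step 13: ref 6 -> HIT, frames=[1,6,5,4] (faults so far: 5)
  step 14: ref 2 -> FAULT, evict 6, frames=[1,2,5,4] (faults so far: 6)
  step 15: ref 4 -> HIT, frames=[1,2,5,4] (faults so far: 6)
  FIFO total faults: 6
--- LRU ---
  step 0: ref 7 -> FAULT, frames=[7,-,-,-] (faults so far: 1)
  step 1: ref 7 -> HIT, frames=[7,-,-,-] (faults so far: 1)
  step 2: ref 7 -> HIT, frames=[7,-,-,-] (faults so far: 1)
  step 3: ref 6 -> FAULT, frames=[7,6,-,-] (faults so far: 2)
  step 4: ref 5 -> FAULT, frames=[7,6,5,-] (faults so far: 3)
  step 5: ref 7 -> HIT, frames=[7,6,5,-] (faults so far: 3)
  step 6: ref 4 -> FAULT, frames=[7,6,5,4] (faults so far: 4)
  step 7: ref 5 -> HIT, frames=[7,6,5,4] (faults so far: 4)
  step 8: ref 7 -> HIT, frames=[7,6,5,4] (faults so far: 4)
  step 9: ref 1 -> FAULT, evict 6, frames=[7,1,5,4] (faults so far: 5)
  step 10: ref 5 -> HIT, frames=[7,1,5,4] (faults so far: 5)
  step 11: ref 5 -> HIT, frames=[7,1,5,4] (faults so far: 5)
  step 12: ref 6 -> FAULT, evict 4, frames=[7,1,5,6] (faults so far: 6)
  step 13: ref 6 -> HIT, frames=[7,1,5,6] (faults so far: 6)
  step 14: ref 2 -> FAULT, evict 7, frames=[2,1,5,6] (faults so far: 7)
  step 15: ref 4 -> FAULT, evict 1, frames=[2,4,5,6] (faults so far: 8)
  LRU total faults: 8
--- Optimal ---
  step 0: ref 7 -> FAULT, frames=[7,-,-,-] (faults so far: 1)
  step 1: ref 7 -> HIT, frames=[7,-,-,-] (faults so far: 1)
  step 2: ref 7 -> HIT, frames=[7,-,-,-] (faults so far: 1)
  step 3: ref 6 -> FAULT, frames=[7,6,-,-] (faults so far: 2)
  step 4: ref 5 -> FAULT, frames=[7,6,5,-] (faults so far: 3)
  step 5: ref 7 -> HIT, frames=[7,6,5,-] (faults so far: 3)
  step 6: ref 4 -> FAULT, frames=[7,6,5,4] (faults so far: 4)
  step 7: ref 5 -> HIT, frames=[7,6,5,4] (faults so far: 4)
  step 8: ref 7 -> HIT, frames=[7,6,5,4] (faults so far: 4)
  step 9: ref 1 -> FAULT, evict 7, frames=[1,6,5,4] (faults so far: 5)
  step 10: ref 5 -> HIT, frames=[1,6,5,4] (faults so far: 5)
  step 11: ref 5 -> HIT, frames=[1,6,5,4] (faults so far: 5)
  step 12: ref 6 -> HIT, frames=[1,6,5,4] (faults so far: 5)
  step 13: ref 6 -> HIT, frames=[1,6,5,4] (faults so far: 5)
  step 14: ref 2 -> FAULT, evict 1, frames=[2,6,5,4] (faults so far: 6)
  step 15: ref 4 -> HIT, frames=[2,6,5,4] (faults so far: 6)
  Optimal total faults: 6

Answer: 6 8 6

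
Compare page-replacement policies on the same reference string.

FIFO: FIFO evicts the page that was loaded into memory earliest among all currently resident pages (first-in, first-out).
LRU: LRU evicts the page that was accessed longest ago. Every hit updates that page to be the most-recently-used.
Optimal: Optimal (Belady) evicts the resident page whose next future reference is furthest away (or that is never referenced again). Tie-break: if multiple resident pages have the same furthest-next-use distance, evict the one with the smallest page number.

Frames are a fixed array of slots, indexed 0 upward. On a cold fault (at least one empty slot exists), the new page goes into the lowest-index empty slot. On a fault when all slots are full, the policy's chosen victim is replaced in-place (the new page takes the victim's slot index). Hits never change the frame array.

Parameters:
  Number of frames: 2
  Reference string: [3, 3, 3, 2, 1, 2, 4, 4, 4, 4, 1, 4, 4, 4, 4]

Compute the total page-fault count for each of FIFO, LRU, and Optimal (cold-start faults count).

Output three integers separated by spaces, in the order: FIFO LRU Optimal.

--- FIFO ---
  step 0: ref 3 -> FAULT, frames=[3,-] (faults so far: 1)
  step 1: ref 3 -> HIT, frames=[3,-] (faults so far: 1)
  step 2: ref 3 -> HIT, frames=[3,-] (faults so far: 1)
  step 3: ref 2 -> FAULT, frames=[3,2] (faults so far: 2)
  step 4: ref 1 -> FAULT, evict 3, frames=[1,2] (faults so far: 3)
  step 5: ref 2 -> HIT, frames=[1,2] (faults so far: 3)
  step 6: ref 4 -> FAULT, evict 2, frames=[1,4] (faults so far: 4)
  step 7: ref 4 -> HIT, frames=[1,4] (faults so far: 4)
  step 8: ref 4 -> HIT, frames=[1,4] (faults so far: 4)
  step 9: ref 4 -> HIT, frames=[1,4] (faults so far: 4)
  step 10: ref 1 -> HIT, frames=[1,4] (faults so far: 4)
  step 11: ref 4 -> HIT, frames=[1,4] (faults so far: 4)
  step 12: ref 4 -> HIT, frames=[1,4] (faults so far: 4)
  step 13: ref 4 -> HIT, frames=[1,4] (faults so far: 4)
  step 14: ref 4 -> HIT, frames=[1,4] (faults so far: 4)
  FIFO total faults: 4
--- LRU ---
  step 0: ref 3 -> FAULT, frames=[3,-] (faults so far: 1)
  step 1: ref 3 -> HIT, frames=[3,-] (faults so far: 1)
  step 2: ref 3 -> HIT, frames=[3,-] (faults so far: 1)
  step 3: ref 2 -> FAULT, frames=[3,2] (faults so far: 2)
  step 4: ref 1 -> FAULT, evict 3, frames=[1,2] (faults so far: 3)
  step 5: ref 2 -> HIT, frames=[1,2] (faults so far: 3)
  step 6: ref 4 -> FAULT, evict 1, frames=[4,2] (faults so far: 4)
  step 7: ref 4 -> HIT, frames=[4,2] (faults so far: 4)
  step 8: ref 4 -> HIT, frames=[4,2] (faults so far: 4)
  step 9: ref 4 -> HIT, frames=[4,2] (faults so far: 4)
  step 10: ref 1 -> FAULT, evict 2, frames=[4,1] (faults so far: 5)
  step 11: ref 4 -> HIT, frames=[4,1] (faults so far: 5)
  step 12: ref 4 -> HIT, frames=[4,1] (faults so far: 5)
  step 13: ref 4 -> HIT, frames=[4,1] (faults so far: 5)
  step 14: ref 4 -> HIT, frames=[4,1] (faults so far: 5)
  LRU total faults: 5
--- Optimal ---
  step 0: ref 3 -> FAULT, frames=[3,-] (faults so far: 1)
  step 1: ref 3 -> HIT, frames=[3,-] (faults so far: 1)
  step 2: ref 3 -> HIT, frames=[3,-] (faults so far: 1)
  step 3: ref 2 -> FAULT, frames=[3,2] (faults so far: 2)
  step 4: ref 1 -> FAULT, evict 3, frames=[1,2] (faults so far: 3)
  step 5: ref 2 -> HIT, frames=[1,2] (faults so far: 3)
  step 6: ref 4 -> FAULT, evict 2, frames=[1,4] (faults so far: 4)
  step 7: ref 4 -> HIT, frames=[1,4] (faults so far: 4)
  step 8: ref 4 -> HIT, frames=[1,4] (faults so far: 4)
  step 9: ref 4 -> HIT, frames=[1,4] (faults so far: 4)
  step 10: ref 1 -> HIT, frames=[1,4] (faults so far: 4)
  step 11: ref 4 -> HIT, frames=[1,4] (faults so far: 4)
  step 12: ref 4 -> HIT, frames=[1,4] (faults so far: 4)
  step 13: ref 4 -> HIT, frames=[1,4] (faults so far: 4)
  step 14: ref 4 -> HIT, frames=[1,4] (faults so far: 4)
  Optimal total faults: 4

Answer: 4 5 4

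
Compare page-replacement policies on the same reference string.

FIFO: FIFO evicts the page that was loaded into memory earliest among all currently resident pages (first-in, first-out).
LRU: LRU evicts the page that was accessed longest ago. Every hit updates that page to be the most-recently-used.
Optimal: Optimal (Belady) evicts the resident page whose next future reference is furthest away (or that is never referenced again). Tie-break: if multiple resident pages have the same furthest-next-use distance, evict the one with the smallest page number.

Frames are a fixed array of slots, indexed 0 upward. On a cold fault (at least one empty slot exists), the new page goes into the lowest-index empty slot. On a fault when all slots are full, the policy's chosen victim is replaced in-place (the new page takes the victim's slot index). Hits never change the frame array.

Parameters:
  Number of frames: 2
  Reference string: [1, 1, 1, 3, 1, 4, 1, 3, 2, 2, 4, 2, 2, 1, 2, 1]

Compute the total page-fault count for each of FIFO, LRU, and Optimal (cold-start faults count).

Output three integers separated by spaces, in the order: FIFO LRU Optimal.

Answer: 9 7 6

Derivation:
--- FIFO ---
  step 0: ref 1 -> FAULT, frames=[1,-] (faults so far: 1)
  step 1: ref 1 -> HIT, frames=[1,-] (faults so far: 1)
  step 2: ref 1 -> HIT, frames=[1,-] (faults so far: 1)
  step 3: ref 3 -> FAULT, frames=[1,3] (faults so far: 2)
  step 4: ref 1 -> HIT, frames=[1,3] (faults so far: 2)
  step 5: ref 4 -> FAULT, evict 1, frames=[4,3] (faults so far: 3)
  step 6: ref 1 -> FAULT, evict 3, frames=[4,1] (faults so far: 4)
  step 7: ref 3 -> FAULT, evict 4, frames=[3,1] (faults so far: 5)
  step 8: ref 2 -> FAULT, evict 1, frames=[3,2] (faults so far: 6)
  step 9: ref 2 -> HIT, frames=[3,2] (faults so far: 6)
  step 10: ref 4 -> FAULT, evict 3, frames=[4,2] (faults so far: 7)
  step 11: ref 2 -> HIT, frames=[4,2] (faults so far: 7)
  step 12: ref 2 -> HIT, frames=[4,2] (faults so far: 7)
  step 13: ref 1 -> FAULT, evict 2, frames=[4,1] (faults so far: 8)
  step 14: ref 2 -> FAULT, evict 4, frames=[2,1] (faults so far: 9)
  step 15: ref 1 -> HIT, frames=[2,1] (faults so far: 9)
  FIFO total faults: 9
--- LRU ---
  step 0: ref 1 -> FAULT, frames=[1,-] (faults so far: 1)
  step 1: ref 1 -> HIT, frames=[1,-] (faults so far: 1)
  step 2: ref 1 -> HIT, frames=[1,-] (faults so far: 1)
  step 3: ref 3 -> FAULT, frames=[1,3] (faults so far: 2)
  step 4: ref 1 -> HIT, frames=[1,3] (faults so far: 2)
  step 5: ref 4 -> FAULT, evict 3, frames=[1,4] (faults so far: 3)
  step 6: ref 1 -> HIT, frames=[1,4] (faults so far: 3)
  step 7: ref 3 -> FAULT, evict 4, frames=[1,3] (faults so far: 4)
  step 8: ref 2 -> FAULT, evict 1, frames=[2,3] (faults so far: 5)
  step 9: ref 2 -> HIT, frames=[2,3] (faults so far: 5)
  step 10: ref 4 -> FAULT, evict 3, frames=[2,4] (faults so far: 6)
  step 11: ref 2 -> HIT, frames=[2,4] (faults so far: 6)
  step 12: ref 2 -> HIT, frames=[2,4] (faults so far: 6)
  step 13: ref 1 -> FAULT, evict 4, frames=[2,1] (faults so far: 7)
  step 14: ref 2 -> HIT, frames=[2,1] (faults so far: 7)
  step 15: ref 1 -> HIT, frames=[2,1] (faults so far: 7)
  LRU total faults: 7
--- Optimal ---
  step 0: ref 1 -> FAULT, frames=[1,-] (faults so far: 1)
  step 1: ref 1 -> HIT, frames=[1,-] (faults so far: 1)
  step 2: ref 1 -> HIT, frames=[1,-] (faults so far: 1)
  step 3: ref 3 -> FAULT, frames=[1,3] (faults so far: 2)
  step 4: ref 1 -> HIT, frames=[1,3] (faults so far: 2)
  step 5: ref 4 -> FAULT, evict 3, frames=[1,4] (faults so far: 3)
  step 6: ref 1 -> HIT, frames=[1,4] (faults so far: 3)
  step 7: ref 3 -> FAULT, evict 1, frames=[3,4] (faults so far: 4)
  step 8: ref 2 -> FAULT, evict 3, frames=[2,4] (faults so far: 5)
  step 9: ref 2 -> HIT, frames=[2,4] (faults so far: 5)
  step 10: ref 4 -> HIT, frames=[2,4] (faults so far: 5)
  step 11: ref 2 -> HIT, frames=[2,4] (faults so far: 5)
  step 12: ref 2 -> HIT, frames=[2,4] (faults so far: 5)
  step 13: ref 1 -> FAULT, evict 4, frames=[2,1] (faults so far: 6)
  step 14: ref 2 -> HIT, frames=[2,1] (faults so far: 6)
  step 15: ref 1 -> HIT, frames=[2,1] (faults so far: 6)
  Optimal total faults: 6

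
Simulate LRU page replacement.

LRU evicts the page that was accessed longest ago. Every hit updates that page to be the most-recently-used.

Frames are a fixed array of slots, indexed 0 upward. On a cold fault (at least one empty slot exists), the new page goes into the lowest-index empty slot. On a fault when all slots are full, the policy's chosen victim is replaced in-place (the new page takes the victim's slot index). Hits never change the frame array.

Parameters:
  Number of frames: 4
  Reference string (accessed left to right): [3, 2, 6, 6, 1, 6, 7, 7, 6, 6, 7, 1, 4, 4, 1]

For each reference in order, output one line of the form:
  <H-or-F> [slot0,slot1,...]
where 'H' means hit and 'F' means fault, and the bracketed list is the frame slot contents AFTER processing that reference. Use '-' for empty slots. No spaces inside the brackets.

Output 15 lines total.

F [3,-,-,-]
F [3,2,-,-]
F [3,2,6,-]
H [3,2,6,-]
F [3,2,6,1]
H [3,2,6,1]
F [7,2,6,1]
H [7,2,6,1]
H [7,2,6,1]
H [7,2,6,1]
H [7,2,6,1]
H [7,2,6,1]
F [7,4,6,1]
H [7,4,6,1]
H [7,4,6,1]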